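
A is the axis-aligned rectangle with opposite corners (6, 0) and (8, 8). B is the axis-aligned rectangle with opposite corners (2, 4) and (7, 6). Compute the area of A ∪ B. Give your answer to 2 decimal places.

24.00

By inclusion–exclusion:
Individual areas: |A| = 16, |B| = 10.
|A∩B|: x∈[6,7], y∈[4,6] → 1·2 = 2.
|A ∪ B| = 26 − 2 = 24.00.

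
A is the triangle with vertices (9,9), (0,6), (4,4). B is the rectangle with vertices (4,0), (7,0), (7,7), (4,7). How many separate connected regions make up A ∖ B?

1

A ∖ B is a single connected region.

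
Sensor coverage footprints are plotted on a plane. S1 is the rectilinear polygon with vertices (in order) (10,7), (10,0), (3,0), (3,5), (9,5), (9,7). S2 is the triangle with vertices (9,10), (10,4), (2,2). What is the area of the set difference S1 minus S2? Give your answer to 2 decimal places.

|S1| = 37, |S1∩S2| = 12.8661.
|S1 ∖ S2| = |S1| − |S1∩S2| = 37 − 12.8661 = 24.13.

24.13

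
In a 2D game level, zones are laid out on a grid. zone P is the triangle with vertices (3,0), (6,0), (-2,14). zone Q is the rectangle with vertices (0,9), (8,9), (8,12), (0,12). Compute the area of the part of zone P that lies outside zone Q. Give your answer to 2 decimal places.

|zone P| = 21, |zone P∩zone Q| = 0.6429.
|zone P ∖ zone Q| = |zone P| − |zone P∩zone Q| = 21 − 0.6429 = 20.36.

20.36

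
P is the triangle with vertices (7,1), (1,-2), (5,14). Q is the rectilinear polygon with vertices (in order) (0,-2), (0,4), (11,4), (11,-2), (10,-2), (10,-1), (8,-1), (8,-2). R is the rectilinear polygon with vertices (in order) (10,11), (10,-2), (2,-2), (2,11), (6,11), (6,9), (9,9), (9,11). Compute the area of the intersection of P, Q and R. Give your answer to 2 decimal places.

The intersection is the polygon with vertices (2.5,4), (6.538,4), (7,1), (2,-1.5), (2,2).
By the shoelace formula its area is 20.06.

20.06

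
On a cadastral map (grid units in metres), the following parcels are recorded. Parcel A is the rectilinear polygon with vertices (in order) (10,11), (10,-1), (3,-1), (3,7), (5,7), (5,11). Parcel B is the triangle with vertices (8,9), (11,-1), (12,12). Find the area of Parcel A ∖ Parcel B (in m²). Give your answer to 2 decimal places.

|Parcel A| = 76, |Parcel A∩Parcel B| = 8.1667.
|Parcel A ∖ Parcel B| = |Parcel A| − |Parcel A∩Parcel B| = 76 − 8.1667 = 67.83.

67.83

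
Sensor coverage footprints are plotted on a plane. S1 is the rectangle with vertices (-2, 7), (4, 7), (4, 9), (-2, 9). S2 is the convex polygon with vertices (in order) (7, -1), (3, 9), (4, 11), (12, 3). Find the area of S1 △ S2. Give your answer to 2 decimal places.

54.60

|S1| = 12, |S2| = 45, |S1∩S2| = 1.2.
|S1 △ S2| = |S1| + |S2| − 2·|S1∩S2| = 12 + 45 − 2.4 = 54.60.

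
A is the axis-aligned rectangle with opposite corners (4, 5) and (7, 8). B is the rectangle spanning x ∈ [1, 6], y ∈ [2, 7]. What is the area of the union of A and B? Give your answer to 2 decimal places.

By inclusion–exclusion:
Individual areas: |A| = 9, |B| = 25.
|A∩B|: x∈[4,6], y∈[5,7] → 2·2 = 4.
|A ∪ B| = 34 − 4 = 30.00.

30.00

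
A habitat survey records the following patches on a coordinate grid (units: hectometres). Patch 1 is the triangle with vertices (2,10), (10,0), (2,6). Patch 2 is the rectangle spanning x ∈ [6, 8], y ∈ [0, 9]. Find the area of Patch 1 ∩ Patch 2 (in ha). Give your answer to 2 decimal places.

3.00

The intersection is the polygon with vertices (8,2.5), (8,1.5), (6,3), (6,5).
By the shoelace formula its area is 3.00.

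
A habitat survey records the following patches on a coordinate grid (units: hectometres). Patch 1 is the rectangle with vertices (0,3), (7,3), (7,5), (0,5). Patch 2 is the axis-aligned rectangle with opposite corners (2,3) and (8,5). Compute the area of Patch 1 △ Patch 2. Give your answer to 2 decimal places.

|Patch 1∩Patch 2|: x∈[2,7], y∈[3,5] → 5·2 = 10.
|Patch 1 △ Patch 2| = |Patch 1| + |Patch 2| − 2·|Patch 1∩Patch 2| = 14 + 12 − 20 = 6.00.

6.00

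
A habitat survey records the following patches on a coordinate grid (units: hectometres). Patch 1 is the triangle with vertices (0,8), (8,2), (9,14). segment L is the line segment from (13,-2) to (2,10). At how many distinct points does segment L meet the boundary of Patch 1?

2

The segment meets the boundary at (2.379,9.586), (8.111,3.333).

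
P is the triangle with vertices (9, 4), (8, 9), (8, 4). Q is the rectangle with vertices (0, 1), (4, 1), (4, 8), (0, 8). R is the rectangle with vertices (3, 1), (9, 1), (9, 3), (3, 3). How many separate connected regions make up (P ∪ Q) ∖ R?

(P ∪ Q) ∖ R splits into 2 disjoint pieces (area 2.5, area 26).

2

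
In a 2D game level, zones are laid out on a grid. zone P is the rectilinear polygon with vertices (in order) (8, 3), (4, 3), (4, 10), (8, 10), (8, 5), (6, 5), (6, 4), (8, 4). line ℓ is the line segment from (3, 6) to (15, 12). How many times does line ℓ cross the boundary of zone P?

The segment meets the boundary at (8,8.5), (4,6.5).

2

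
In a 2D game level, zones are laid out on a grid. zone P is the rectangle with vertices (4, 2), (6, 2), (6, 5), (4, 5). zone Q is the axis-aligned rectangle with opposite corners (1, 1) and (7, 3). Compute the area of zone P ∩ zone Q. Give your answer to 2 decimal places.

2.00

|zone P∩zone Q|: x∈[4,6], y∈[2,3] → 2·1 = 2.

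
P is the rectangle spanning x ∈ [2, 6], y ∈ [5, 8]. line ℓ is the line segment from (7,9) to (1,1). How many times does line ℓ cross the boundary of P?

The segment meets the boundary at (4,5), (6,7.667).

2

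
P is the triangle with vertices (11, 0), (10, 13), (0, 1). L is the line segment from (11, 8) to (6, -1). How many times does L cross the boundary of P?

2

The segment meets the boundary at (6.769,0.385), (10.459,7.027).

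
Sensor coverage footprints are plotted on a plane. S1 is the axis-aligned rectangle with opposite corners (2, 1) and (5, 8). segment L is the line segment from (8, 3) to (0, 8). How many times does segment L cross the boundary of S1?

The segment meets the boundary at (2,6.75), (5,4.875).

2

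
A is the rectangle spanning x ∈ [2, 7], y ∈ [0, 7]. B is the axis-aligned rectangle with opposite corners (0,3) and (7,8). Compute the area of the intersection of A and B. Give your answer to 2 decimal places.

|A∩B|: x∈[2,7], y∈[3,7] → 5·4 = 20.

20.00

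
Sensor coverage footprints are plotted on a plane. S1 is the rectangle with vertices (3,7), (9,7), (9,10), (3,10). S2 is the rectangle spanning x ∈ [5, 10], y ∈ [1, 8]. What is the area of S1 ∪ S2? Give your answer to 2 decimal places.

By inclusion–exclusion:
Individual areas: |S1| = 18, |S2| = 35.
|S1∩S2|: x∈[5,9], y∈[7,8] → 4·1 = 4.
|S1 ∪ S2| = 53 − 4 = 49.00.

49.00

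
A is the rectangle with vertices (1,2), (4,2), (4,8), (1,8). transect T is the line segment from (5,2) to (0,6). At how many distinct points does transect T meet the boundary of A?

2

The segment meets the boundary at (1,5.2), (4,2.8).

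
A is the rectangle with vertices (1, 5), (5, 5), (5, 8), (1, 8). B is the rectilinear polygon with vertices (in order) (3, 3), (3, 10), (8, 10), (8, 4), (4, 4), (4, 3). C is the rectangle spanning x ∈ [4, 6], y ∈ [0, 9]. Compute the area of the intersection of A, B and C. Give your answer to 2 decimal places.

3.00

The intersection is the polygon with vertices (5,5), (4,5), (4,8), (5,8).
By the shoelace formula its area is 3.00.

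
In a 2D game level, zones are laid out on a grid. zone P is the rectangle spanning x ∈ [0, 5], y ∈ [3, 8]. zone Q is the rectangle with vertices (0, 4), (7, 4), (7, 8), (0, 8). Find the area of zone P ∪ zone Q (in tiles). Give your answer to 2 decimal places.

33.00

By inclusion–exclusion:
Individual areas: |zone P| = 25, |zone Q| = 28.
|zone P∩zone Q|: x∈[0,5], y∈[4,8] → 5·4 = 20.
|zone P ∪ zone Q| = 53 − 20 = 33.00.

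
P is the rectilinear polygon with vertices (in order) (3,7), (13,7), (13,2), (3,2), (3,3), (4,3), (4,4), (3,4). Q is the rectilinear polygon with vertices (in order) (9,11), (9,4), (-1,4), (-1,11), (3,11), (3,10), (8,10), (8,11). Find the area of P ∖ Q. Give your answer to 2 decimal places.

31.00

|P| = 49, |P∩Q| = 18.
|P ∖ Q| = |P| − |P∩Q| = 49 − 18 = 31.00.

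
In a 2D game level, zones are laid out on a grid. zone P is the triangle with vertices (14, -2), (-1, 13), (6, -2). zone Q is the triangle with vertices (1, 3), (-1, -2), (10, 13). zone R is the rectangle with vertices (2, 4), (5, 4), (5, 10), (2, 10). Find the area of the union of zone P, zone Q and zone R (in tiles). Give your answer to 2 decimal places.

By inclusion–exclusion:
Individual areas: |zone P| = 60, |zone Q| = 12.5, |zone R| = 18.
|zone P∩zone Q| = 3.0866.
|zone P∩zone R| = 11.9571.
|zone Q∩zone R| = 3.5879.
|zone P∩zone Q∩zone R| = 2.9284.
|zone P ∪ zone Q ∪ zone R| = 90.5 − 18.6317 + 2.9284 = 74.80.

74.80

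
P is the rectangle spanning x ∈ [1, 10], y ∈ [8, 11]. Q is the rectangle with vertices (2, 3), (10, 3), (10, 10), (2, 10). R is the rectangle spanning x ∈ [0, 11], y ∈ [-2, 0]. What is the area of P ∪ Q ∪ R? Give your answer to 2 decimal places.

89.00

By inclusion–exclusion:
Individual areas: |P| = 27, |Q| = 56, |R| = 22.
|P∩Q|: x∈[2,10], y∈[8,10] → 8·2 = 16.
|P∩R| = 0 (no overlap).
|Q∩R| = 0 (no overlap).
|P∩Q∩R| = 0.
|P ∪ Q ∪ R| = 105 − 16 + 0 = 89.00.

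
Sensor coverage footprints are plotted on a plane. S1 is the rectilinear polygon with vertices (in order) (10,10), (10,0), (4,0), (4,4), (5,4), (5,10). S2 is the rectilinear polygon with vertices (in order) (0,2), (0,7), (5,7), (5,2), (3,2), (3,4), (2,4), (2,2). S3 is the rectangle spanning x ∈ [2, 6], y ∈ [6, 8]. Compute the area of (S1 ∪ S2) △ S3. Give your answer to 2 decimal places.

73.00

|S1 ∪ S2| = 75.
|(S1 ∪ S2) ∩ S3| = 5.
|(S1 ∪ S2) △ S3| = 75 + 8 − 10 = 73.00.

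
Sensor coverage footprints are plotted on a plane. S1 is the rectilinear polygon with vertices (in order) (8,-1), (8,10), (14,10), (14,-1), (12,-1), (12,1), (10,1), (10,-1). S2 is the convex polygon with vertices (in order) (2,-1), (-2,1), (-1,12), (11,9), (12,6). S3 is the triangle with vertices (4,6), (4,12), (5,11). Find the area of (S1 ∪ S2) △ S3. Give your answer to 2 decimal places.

158.48

|S1 ∪ S2| = 159.775.
|(S1 ∪ S2) ∩ S3| = 2.1488.
|(S1 ∪ S2) △ S3| = 159.775 + 3 − 4.2976 = 158.48.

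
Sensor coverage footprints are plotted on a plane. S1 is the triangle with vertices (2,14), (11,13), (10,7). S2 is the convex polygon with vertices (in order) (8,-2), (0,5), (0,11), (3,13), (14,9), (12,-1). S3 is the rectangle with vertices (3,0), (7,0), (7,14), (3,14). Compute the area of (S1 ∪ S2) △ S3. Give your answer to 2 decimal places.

111.04

|S1 ∪ S2| = 157.8937.
|(S1 ∪ S2) ∩ S3| = 51.4282.
|(S1 ∪ S2) △ S3| = 157.8937 + 56 − 102.8563 = 111.04.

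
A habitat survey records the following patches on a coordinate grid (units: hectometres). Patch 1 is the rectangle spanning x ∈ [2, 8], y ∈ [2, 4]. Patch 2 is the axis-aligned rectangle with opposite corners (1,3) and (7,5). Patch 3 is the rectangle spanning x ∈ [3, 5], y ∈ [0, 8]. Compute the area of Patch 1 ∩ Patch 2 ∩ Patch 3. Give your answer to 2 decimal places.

2.00

The intersection is the polygon with vertices (5,4), (5,3), (3,3), (3,4).
By the shoelace formula its area is 2.00.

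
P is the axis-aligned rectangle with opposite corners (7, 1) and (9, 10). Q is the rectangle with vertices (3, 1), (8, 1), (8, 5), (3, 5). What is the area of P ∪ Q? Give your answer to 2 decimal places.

34.00

By inclusion–exclusion:
Individual areas: |P| = 18, |Q| = 20.
|P∩Q|: x∈[7,8], y∈[1,5] → 1·4 = 4.
|P ∪ Q| = 38 − 4 = 34.00.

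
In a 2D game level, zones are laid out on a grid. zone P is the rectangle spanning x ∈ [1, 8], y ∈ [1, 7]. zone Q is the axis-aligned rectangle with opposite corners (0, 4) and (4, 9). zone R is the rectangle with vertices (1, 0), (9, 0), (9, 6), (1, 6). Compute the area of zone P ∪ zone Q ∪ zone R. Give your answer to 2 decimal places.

66.00

By inclusion–exclusion:
Individual areas: |zone P| = 42, |zone Q| = 20, |zone R| = 48.
|zone P∩zone Q|: x∈[1,4], y∈[4,7] → 3·3 = 9.
|zone P∩zone R|: x∈[1,8], y∈[1,6] → 7·5 = 35.
|zone Q∩zone R|: x∈[1,4], y∈[4,6] → 3·2 = 6.
|zone P∩zone Q∩zone R| = 6.
|zone P ∪ zone Q ∪ zone R| = 110 − 50 + 6 = 66.00.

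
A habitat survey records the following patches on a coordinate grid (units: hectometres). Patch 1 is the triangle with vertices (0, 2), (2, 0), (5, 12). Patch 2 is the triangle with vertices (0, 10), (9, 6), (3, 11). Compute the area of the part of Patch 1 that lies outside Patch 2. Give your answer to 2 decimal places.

|Patch 1| = 15, |Patch 1∩Patch 2| = 1.1216.
|Patch 1 ∖ Patch 2| = |Patch 1| − |Patch 1∩Patch 2| = 15 − 1.1216 = 13.88.

13.88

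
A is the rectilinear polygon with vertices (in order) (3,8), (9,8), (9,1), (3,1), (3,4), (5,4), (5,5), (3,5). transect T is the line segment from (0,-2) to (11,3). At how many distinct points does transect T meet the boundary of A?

The segment meets the boundary at (9,2.091), (6.6,1).

2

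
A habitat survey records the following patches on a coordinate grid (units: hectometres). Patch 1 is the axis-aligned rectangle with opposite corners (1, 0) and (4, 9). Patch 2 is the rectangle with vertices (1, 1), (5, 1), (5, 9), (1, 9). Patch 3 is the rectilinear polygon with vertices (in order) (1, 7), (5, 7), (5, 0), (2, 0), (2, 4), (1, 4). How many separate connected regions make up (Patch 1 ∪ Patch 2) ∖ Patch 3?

(Patch 1 ∪ Patch 2) ∖ Patch 3 splits into 2 disjoint pieces (area 4, area 8).

2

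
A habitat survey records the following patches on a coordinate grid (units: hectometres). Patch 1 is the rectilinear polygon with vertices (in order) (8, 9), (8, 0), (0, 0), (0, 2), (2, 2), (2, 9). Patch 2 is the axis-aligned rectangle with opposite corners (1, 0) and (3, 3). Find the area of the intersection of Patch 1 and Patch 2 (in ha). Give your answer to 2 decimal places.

5.00

The intersection is the polygon with vertices (1,0), (1,2), (2,2), (2,3), (3,3), (3,0).
By the shoelace formula its area is 5.00.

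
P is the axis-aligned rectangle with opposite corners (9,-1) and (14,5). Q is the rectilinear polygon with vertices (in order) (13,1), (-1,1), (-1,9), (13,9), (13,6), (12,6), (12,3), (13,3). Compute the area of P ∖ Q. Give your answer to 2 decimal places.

|P| = 30, |P∩Q| = 14.
|P ∖ Q| = |P| − |P∩Q| = 30 − 14 = 16.00.

16.00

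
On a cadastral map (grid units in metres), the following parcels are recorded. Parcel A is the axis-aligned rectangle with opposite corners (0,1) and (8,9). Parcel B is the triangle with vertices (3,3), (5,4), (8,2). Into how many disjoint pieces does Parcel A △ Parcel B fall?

1

Parcel A △ Parcel B is a single connected region.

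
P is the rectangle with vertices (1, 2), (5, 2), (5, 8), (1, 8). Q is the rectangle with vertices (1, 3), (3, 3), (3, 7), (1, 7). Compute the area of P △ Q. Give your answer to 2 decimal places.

16.00

|P∩Q|: x∈[1,3], y∈[3,7] → 2·4 = 8.
|P △ Q| = |P| + |Q| − 2·|P∩Q| = 24 + 8 − 16 = 16.00.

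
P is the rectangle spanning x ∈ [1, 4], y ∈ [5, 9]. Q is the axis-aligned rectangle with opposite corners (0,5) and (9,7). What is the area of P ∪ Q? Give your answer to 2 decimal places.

24.00

By inclusion–exclusion:
Individual areas: |P| = 12, |Q| = 18.
|P∩Q|: x∈[1,4], y∈[5,7] → 3·2 = 6.
|P ∪ Q| = 30 − 6 = 24.00.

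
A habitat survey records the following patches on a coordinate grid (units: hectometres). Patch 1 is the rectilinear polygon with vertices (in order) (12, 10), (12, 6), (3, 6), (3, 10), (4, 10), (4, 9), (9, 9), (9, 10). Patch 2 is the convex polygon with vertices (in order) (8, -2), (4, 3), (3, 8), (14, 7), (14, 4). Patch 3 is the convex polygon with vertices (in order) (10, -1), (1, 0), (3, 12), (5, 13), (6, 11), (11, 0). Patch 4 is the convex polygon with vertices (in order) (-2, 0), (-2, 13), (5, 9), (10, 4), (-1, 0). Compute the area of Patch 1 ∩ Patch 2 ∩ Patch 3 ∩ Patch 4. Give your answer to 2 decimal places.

The intersection is the polygon with vertices (3,8), (6.3,7.7), (8,6), (3.4,6).
By the shoelace formula its area is 7.15.

7.15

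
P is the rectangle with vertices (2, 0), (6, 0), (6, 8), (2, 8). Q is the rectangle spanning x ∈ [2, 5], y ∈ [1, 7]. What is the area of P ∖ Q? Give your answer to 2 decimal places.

14.00

|P∩Q|: x∈[2,5], y∈[1,7] → 3·6 = 18.
|P| = 32.
|P ∖ Q| = |P| − |P∩Q| = 32 − 18 = 14.00.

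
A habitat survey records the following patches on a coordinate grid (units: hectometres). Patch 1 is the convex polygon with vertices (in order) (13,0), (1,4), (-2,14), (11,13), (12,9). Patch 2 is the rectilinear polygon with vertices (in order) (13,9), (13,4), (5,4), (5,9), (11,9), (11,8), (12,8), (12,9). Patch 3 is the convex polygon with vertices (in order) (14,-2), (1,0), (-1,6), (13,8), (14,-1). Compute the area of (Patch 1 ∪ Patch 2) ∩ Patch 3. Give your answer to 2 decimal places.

61.58

The region (Patch 1 ∪ Patch 2) ∩ Patch 3 is the polygon with vertices (0.343,6.192), (13,8), (13,4), (12.556,4), (13,0), (1,4).
By the shoelace formula its area is 61.58.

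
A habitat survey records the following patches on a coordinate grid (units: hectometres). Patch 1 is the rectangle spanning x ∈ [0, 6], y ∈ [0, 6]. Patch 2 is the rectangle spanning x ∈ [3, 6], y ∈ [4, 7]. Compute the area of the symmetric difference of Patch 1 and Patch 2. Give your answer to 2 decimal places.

33.00

|Patch 1∩Patch 2|: x∈[3,6], y∈[4,6] → 3·2 = 6.
|Patch 1 △ Patch 2| = |Patch 1| + |Patch 2| − 2·|Patch 1∩Patch 2| = 36 + 9 − 12 = 33.00.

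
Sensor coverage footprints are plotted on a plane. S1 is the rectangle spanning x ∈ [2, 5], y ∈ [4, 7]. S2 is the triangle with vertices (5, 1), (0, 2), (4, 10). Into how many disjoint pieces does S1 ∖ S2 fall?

2

S1 ∖ S2 splits into 2 disjoint pieces (area 1.5, area 0.25).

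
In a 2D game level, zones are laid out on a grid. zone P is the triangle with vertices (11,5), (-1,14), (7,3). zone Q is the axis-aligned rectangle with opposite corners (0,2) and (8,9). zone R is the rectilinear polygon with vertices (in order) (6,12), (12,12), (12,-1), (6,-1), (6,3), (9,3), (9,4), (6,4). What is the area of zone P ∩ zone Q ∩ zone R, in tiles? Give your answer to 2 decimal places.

7.95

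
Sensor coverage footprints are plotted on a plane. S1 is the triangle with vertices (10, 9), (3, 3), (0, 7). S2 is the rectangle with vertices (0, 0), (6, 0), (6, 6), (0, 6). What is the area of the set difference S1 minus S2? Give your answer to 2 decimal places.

|S1| = 23, |S1∩S2| = 8.5179.
|S1 ∖ S2| = |S1| − |S1∩S2| = 23 − 8.5179 = 14.48.

14.48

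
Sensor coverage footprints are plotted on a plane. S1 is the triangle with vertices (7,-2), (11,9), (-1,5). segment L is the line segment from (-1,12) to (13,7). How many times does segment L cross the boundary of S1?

2

The segment meets the boundary at (10.586,7.862), (9.138,8.379).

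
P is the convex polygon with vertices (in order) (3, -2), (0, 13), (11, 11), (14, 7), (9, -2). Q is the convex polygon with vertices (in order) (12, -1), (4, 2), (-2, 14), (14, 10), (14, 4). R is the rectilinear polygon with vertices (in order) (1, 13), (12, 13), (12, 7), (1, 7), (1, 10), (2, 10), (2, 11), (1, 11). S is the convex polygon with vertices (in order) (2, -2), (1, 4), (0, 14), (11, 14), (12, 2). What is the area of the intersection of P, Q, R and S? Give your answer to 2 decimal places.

48.97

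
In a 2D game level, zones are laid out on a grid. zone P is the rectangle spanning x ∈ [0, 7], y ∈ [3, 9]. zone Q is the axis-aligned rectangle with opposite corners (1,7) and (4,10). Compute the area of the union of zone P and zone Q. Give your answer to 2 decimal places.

By inclusion–exclusion:
Individual areas: |zone P| = 42, |zone Q| = 9.
|zone P∩zone Q|: x∈[1,4], y∈[7,9] → 3·2 = 6.
|zone P ∪ zone Q| = 51 − 6 = 45.00.

45.00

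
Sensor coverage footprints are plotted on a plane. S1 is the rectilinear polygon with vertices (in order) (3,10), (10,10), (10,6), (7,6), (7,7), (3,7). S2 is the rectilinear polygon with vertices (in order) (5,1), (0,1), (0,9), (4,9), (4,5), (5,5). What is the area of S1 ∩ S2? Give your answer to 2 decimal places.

2.00

The intersection is the polygon with vertices (3,7), (3,9), (4,9), (4,7).
By the shoelace formula its area is 2.00.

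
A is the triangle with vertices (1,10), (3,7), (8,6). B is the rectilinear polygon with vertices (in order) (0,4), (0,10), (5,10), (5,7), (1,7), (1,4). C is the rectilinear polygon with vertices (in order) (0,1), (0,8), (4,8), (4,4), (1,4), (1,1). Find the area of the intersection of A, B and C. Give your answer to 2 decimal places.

1.33

The intersection is the polygon with vertices (3,7), (2.333,8), (4,8), (4,7).
By the shoelace formula its area is 1.33.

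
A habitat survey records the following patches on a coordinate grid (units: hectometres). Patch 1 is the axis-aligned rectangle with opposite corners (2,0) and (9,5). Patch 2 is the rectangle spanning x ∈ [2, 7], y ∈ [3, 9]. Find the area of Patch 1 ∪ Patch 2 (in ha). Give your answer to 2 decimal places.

55.00

By inclusion–exclusion:
Individual areas: |Patch 1| = 35, |Patch 2| = 30.
|Patch 1∩Patch 2|: x∈[2,7], y∈[3,5] → 5·2 = 10.
|Patch 1 ∪ Patch 2| = 65 − 10 = 55.00.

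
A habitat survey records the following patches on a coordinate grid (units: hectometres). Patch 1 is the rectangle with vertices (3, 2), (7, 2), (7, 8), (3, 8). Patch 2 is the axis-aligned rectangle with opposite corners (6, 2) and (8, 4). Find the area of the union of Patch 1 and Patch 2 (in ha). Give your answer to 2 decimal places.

26.00

By inclusion–exclusion:
Individual areas: |Patch 1| = 24, |Patch 2| = 4.
|Patch 1∩Patch 2|: x∈[6,7], y∈[2,4] → 1·2 = 2.
|Patch 1 ∪ Patch 2| = 28 − 2 = 26.00.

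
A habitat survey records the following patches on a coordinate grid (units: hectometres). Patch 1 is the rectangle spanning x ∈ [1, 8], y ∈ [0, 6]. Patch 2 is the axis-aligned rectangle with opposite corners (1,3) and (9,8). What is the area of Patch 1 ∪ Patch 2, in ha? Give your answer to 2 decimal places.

By inclusion–exclusion:
Individual areas: |Patch 1| = 42, |Patch 2| = 40.
|Patch 1∩Patch 2|: x∈[1,8], y∈[3,6] → 7·3 = 21.
|Patch 1 ∪ Patch 2| = 82 − 21 = 61.00.

61.00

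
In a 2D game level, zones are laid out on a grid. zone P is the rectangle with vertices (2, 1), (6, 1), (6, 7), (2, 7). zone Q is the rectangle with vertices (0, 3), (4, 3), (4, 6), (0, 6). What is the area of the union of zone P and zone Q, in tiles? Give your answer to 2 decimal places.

By inclusion–exclusion:
Individual areas: |zone P| = 24, |zone Q| = 12.
|zone P∩zone Q|: x∈[2,4], y∈[3,6] → 2·3 = 6.
|zone P ∪ zone Q| = 36 − 6 = 30.00.

30.00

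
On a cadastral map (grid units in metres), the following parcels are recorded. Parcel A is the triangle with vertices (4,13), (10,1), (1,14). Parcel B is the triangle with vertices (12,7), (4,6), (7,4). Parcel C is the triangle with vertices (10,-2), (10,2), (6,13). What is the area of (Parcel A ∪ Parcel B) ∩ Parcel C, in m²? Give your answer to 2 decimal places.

1.74

|Parcel A ∪ Parcel B| = 22.9502.
|(Parcel A ∪ Parcel B) ∩ Parcel C| = 1.74.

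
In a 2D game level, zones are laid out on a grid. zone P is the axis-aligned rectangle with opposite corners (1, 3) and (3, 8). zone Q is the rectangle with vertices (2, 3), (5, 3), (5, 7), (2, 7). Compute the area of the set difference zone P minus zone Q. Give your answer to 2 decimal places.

|zone P∩zone Q|: x∈[2,3], y∈[3,7] → 1·4 = 4.
|zone P| = 10.
|zone P ∖ zone Q| = |zone P| − |zone P∩zone Q| = 10 − 4 = 6.00.

6.00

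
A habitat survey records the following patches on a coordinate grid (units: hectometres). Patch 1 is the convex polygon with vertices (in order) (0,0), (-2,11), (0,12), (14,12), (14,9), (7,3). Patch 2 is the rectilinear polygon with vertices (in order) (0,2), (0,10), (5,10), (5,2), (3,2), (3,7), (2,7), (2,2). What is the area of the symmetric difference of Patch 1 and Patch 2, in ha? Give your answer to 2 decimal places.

|Patch 1| = 127.5, |Patch 2| = 35, |Patch 1∩Patch 2| = 34.9762.
|Patch 1 △ Patch 2| = |Patch 1| + |Patch 2| − 2·|Patch 1∩Patch 2| = 127.5 + 35 − 69.9524 = 92.55.

92.55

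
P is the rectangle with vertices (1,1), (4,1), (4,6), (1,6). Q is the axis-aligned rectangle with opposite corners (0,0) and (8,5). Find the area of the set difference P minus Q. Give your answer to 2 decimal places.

3.00

|P∩Q|: x∈[1,4], y∈[1,5] → 3·4 = 12.
|P| = 15.
|P ∖ Q| = |P| − |P∩Q| = 15 − 12 = 3.00.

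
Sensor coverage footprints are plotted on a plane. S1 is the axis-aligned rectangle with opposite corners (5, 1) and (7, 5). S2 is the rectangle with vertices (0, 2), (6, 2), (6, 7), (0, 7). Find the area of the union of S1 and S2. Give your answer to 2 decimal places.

By inclusion–exclusion:
Individual areas: |S1| = 8, |S2| = 30.
|S1∩S2|: x∈[5,6], y∈[2,5] → 1·3 = 3.
|S1 ∪ S2| = 38 − 3 = 35.00.

35.00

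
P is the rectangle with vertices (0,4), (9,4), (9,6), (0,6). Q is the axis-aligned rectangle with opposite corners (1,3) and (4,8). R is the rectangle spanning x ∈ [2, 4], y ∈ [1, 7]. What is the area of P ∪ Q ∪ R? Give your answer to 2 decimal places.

31.00

By inclusion–exclusion:
Individual areas: |P| = 18, |Q| = 15, |R| = 12.
|P∩Q|: x∈[1,4], y∈[4,6] → 3·2 = 6.
|P∩R|: x∈[2,4], y∈[4,6] → 2·2 = 4.
|Q∩R|: x∈[2,4], y∈[3,7] → 2·4 = 8.
|P∩Q∩R| = 4.
|P ∪ Q ∪ R| = 45 − 18 + 4 = 31.00.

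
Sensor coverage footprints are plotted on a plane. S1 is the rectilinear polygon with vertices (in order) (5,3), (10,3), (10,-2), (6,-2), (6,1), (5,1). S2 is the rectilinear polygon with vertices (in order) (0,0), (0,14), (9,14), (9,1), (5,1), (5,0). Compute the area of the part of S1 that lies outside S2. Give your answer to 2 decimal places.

14.00

|S1| = 22, |S1∩S2| = 8.
|S1 ∖ S2| = |S1| − |S1∩S2| = 22 − 8 = 14.00.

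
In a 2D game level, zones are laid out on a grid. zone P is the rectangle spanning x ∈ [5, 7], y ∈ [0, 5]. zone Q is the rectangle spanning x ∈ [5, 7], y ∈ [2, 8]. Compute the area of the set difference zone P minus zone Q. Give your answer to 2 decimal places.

|zone P∩zone Q|: x∈[5,7], y∈[2,5] → 2·3 = 6.
|zone P| = 10.
|zone P ∖ zone Q| = |zone P| − |zone P∩zone Q| = 10 − 6 = 4.00.

4.00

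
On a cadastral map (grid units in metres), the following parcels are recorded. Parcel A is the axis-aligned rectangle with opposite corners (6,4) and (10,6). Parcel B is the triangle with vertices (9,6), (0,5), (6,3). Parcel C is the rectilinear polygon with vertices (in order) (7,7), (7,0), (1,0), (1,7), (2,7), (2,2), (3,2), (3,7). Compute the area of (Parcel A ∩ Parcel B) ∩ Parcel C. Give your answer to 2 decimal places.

The region (Parcel A ∩ Parcel B) ∩ Parcel C is the polygon with vertices (6,5.667), (7,5.778), (7,4), (6,4).
By the shoelace formula its area is 1.72.

1.72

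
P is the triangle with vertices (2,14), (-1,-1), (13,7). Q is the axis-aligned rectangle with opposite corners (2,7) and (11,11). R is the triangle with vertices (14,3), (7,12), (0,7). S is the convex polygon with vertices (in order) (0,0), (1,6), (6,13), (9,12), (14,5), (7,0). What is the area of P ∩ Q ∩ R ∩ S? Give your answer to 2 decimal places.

The intersection is the polygon with vertices (2,7.4), (3.5,9.5), (5.6,11), (6.714,11), (8.82,9.66), (10.889,7), (2,7).
By the shoelace formula its area is 23.22.

23.22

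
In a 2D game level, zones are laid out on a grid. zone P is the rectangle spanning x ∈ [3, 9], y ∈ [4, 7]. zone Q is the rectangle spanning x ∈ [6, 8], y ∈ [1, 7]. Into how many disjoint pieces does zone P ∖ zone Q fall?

zone P ∖ zone Q splits into 2 disjoint pieces (area 3, area 9).

2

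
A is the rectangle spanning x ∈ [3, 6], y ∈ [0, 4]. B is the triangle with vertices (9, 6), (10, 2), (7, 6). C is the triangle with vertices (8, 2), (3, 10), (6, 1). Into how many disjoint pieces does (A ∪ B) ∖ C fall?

(A ∪ B) ∖ C splits into 2 disjoint pieces (area 10.5, area 4).

2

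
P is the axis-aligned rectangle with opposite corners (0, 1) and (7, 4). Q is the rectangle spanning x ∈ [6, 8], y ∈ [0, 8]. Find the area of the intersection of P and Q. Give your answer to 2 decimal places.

3.00

|P∩Q|: x∈[6,7], y∈[1,4] → 1·3 = 3.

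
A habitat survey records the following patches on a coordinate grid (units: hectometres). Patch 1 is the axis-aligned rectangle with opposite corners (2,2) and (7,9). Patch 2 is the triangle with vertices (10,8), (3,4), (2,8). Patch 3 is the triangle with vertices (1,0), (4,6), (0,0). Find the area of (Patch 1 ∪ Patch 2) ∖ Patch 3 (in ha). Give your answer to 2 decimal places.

36.57

|Patch 1 ∪ Patch 2| = 37.5714.
|(Patch 1 ∪ Patch 2) ∩ Patch 3| = 1.
|(Patch 1 ∪ Patch 2) ∖ Patch 3| = 37.5714 − 1 = 36.57.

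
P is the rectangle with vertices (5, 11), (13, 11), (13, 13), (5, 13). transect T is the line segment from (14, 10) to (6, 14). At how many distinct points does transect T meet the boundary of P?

2

The segment meets the boundary at (8,13), (12,11).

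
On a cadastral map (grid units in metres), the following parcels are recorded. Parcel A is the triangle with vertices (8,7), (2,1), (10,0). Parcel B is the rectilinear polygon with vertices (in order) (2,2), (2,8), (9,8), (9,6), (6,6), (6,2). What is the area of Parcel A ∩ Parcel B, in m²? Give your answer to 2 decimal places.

5.14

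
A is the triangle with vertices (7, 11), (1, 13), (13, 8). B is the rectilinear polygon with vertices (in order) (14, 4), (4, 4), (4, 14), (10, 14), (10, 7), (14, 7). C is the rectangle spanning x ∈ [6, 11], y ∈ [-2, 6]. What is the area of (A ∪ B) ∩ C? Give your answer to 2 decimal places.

10.00

The region (A ∪ B) ∩ C is the polygon with vertices (6,4), (6,6), (11,6), (11,4).
By the shoelace formula its area is 10.00.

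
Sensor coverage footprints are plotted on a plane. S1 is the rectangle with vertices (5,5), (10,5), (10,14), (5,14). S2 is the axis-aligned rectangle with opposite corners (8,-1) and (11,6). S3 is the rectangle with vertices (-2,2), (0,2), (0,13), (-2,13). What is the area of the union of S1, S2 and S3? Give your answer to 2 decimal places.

86.00

By inclusion–exclusion:
Individual areas: |S1| = 45, |S2| = 21, |S3| = 22.
|S1∩S2|: x∈[8,10], y∈[5,6] → 2·1 = 2.
|S1∩S3| = 0 (no overlap).
|S2∩S3| = 0 (no overlap).
|S1∩S2∩S3| = 0.
|S1 ∪ S2 ∪ S3| = 88 − 2 + 0 = 86.00.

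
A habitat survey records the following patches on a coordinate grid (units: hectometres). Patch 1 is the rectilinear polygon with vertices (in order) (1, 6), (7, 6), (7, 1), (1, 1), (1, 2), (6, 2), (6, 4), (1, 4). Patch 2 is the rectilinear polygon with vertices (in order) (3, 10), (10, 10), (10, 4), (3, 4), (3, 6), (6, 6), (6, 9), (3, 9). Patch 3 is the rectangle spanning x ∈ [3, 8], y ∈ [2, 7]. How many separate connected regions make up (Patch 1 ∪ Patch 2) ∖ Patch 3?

3

(Patch 1 ∪ Patch 2) ∖ Patch 3 splits into 3 disjoint pieces (area 21, area 6, area 4).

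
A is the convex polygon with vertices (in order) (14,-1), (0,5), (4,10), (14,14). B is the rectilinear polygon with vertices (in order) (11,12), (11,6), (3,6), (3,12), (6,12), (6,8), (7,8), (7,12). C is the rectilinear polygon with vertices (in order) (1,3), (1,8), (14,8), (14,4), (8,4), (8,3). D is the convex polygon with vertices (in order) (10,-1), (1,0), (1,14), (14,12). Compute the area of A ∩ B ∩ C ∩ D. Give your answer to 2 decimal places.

16.00

The intersection is the polygon with vertices (11,8), (11,6), (3,6), (3,8), (6,8), (7,8).
By the shoelace formula its area is 16.00.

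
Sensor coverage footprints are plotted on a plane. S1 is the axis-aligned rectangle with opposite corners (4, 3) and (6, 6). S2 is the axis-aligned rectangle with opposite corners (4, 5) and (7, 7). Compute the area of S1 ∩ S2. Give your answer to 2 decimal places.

2.00

|S1∩S2|: x∈[4,6], y∈[5,6] → 2·1 = 2.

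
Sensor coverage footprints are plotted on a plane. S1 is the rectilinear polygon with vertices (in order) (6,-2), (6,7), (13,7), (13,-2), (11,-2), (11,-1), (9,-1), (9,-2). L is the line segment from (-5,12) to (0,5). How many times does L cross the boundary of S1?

0

The segment lies entirely outside S1 and never meets its boundary.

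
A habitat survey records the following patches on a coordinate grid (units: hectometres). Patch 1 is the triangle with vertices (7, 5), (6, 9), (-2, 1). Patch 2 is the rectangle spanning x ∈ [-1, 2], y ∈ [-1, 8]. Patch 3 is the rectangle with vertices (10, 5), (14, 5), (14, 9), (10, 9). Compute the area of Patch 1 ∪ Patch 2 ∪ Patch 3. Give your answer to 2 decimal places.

58.83

By inclusion–exclusion:
Individual areas: |Patch 1| = 20, |Patch 2| = 27, |Patch 3| = 16.
|Patch 1∩Patch 2| = 4.1667.
|Patch 1∩Patch 3| = 0.
|Patch 2∩Patch 3| = 0 (no overlap).
|Patch 1∩Patch 2∩Patch 3| = 0.
|Patch 1 ∪ Patch 2 ∪ Patch 3| = 63 − 4.1667 + 0 = 58.83.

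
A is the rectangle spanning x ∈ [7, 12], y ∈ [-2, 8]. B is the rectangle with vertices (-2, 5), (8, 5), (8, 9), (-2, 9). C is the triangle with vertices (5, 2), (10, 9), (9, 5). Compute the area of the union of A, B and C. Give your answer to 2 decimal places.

88.53

By inclusion–exclusion:
Individual areas: |A| = 50, |B| = 40, |C| = 6.5.
|A∩B|: x∈[7,8], y∈[5,8] → 1·3 = 3.
|A∩C| = 4.9679.
|B∩C| = 0.5143.
|A∩B∩C| = 0.5143.
|A ∪ B ∪ C| = 96.5 − 8.4821 + 0.5143 = 88.53.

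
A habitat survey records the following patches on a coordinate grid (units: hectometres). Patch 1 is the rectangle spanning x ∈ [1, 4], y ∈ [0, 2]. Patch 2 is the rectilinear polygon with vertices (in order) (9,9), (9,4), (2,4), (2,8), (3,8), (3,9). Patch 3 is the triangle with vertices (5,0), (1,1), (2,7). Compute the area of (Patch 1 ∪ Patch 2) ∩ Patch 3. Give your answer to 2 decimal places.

5.97

|Patch 1 ∪ Patch 2| = 40.
|(Patch 1 ∪ Patch 2) ∩ Patch 3| = 5.97.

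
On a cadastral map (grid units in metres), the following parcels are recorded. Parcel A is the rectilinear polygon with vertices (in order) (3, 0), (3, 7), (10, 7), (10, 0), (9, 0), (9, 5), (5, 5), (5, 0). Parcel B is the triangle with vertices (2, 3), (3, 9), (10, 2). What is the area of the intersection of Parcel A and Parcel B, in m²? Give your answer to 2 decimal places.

10.94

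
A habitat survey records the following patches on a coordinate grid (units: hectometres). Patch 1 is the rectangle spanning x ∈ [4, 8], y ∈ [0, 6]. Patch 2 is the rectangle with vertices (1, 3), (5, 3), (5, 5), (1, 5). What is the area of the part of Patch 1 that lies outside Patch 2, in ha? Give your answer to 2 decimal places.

|Patch 1∩Patch 2|: x∈[4,5], y∈[3,5] → 1·2 = 2.
|Patch 1| = 24.
|Patch 1 ∖ Patch 2| = |Patch 1| − |Patch 1∩Patch 2| = 24 − 2 = 22.00.

22.00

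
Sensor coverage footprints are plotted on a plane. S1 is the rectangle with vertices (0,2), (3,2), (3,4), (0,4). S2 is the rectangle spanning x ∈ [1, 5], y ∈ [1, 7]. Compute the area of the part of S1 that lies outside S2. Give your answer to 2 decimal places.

2.00

|S1∩S2|: x∈[1,3], y∈[2,4] → 2·2 = 4.
|S1| = 6.
|S1 ∖ S2| = |S1| − |S1∩S2| = 6 − 4 = 2.00.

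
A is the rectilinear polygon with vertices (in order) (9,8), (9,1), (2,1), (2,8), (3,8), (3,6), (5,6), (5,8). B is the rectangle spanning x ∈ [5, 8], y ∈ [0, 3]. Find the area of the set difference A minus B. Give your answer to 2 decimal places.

|A| = 45, |A∩B| = 6.
|A ∖ B| = |A| − |A∩B| = 45 − 6 = 39.00.

39.00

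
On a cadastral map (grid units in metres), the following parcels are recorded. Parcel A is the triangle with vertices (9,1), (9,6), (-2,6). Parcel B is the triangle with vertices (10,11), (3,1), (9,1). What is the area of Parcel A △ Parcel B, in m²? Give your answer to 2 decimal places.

|Parcel A| = 27.5, |Parcel B| = 30, |Parcel A∩Parcel B| = 15.0431.
|Parcel A △ Parcel B| = |Parcel A| + |Parcel B| − 2·|Parcel A∩Parcel B| = 27.5 + 30 − 30.0862 = 27.41.

27.41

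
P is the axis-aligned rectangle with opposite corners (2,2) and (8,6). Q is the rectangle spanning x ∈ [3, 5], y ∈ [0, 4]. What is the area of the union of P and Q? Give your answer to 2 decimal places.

By inclusion–exclusion:
Individual areas: |P| = 24, |Q| = 8.
|P∩Q|: x∈[3,5], y∈[2,4] → 2·2 = 4.
|P ∪ Q| = 32 − 4 = 28.00.

28.00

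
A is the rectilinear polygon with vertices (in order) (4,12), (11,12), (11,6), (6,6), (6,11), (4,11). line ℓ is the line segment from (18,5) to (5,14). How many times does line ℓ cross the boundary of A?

2

The segment meets the boundary at (7.889,12), (11,9.846).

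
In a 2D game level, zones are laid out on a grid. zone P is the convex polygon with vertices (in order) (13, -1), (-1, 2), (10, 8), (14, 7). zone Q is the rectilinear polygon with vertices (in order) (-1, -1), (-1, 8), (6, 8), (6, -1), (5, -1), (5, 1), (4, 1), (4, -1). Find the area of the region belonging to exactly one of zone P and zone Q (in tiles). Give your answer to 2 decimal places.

|zone P| = 75, |zone Q| = 61, |zone P∩zone Q| = 18.4351.
|zone P △ zone Q| = |zone P| + |zone Q| − 2·|zone P∩zone Q| = 75 + 61 − 36.8701 = 99.13.

99.13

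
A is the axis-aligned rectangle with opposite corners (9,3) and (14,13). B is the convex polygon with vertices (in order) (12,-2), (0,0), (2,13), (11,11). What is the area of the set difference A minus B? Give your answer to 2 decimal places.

31.09

|A| = 50, |A∩B| = 18.906.
|A ∖ B| = |A| − |A∩B| = 50 − 18.906 = 31.09.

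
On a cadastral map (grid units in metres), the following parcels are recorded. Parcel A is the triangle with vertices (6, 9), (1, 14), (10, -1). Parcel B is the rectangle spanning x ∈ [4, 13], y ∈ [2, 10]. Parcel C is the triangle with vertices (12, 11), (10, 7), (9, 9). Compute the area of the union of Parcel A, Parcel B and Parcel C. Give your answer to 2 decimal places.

By inclusion–exclusion:
Individual areas: |Parcel A| = 15, |Parcel B| = 72, |Parcel C| = 4.
|Parcel A∩Parcel B| = 10.6.
|Parcel A∩Parcel C| = 0.
|Parcel B∩Parcel C| = 3.5.
|Parcel A∩Parcel B∩Parcel C| = 0.
|Parcel A ∪ Parcel B ∪ Parcel C| = 91 − 14.1 + 0 = 76.90.

76.90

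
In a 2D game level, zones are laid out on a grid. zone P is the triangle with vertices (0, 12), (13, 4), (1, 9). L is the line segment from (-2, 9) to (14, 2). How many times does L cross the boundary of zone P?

0

The segment lies entirely outside zone P and never meets its boundary.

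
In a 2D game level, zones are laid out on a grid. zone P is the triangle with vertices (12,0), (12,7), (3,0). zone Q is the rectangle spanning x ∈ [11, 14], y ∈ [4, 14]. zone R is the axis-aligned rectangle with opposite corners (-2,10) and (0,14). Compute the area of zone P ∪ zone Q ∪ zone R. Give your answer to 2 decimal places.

66.89

By inclusion–exclusion:
Individual areas: |zone P| = 31.5, |zone Q| = 30, |zone R| = 8.
|zone P∩zone Q| = 2.6111.
|zone P∩zone R| = 0.
|zone Q∩zone R| = 0 (no overlap).
|zone P∩zone Q∩zone R| = 0.
|zone P ∪ zone Q ∪ zone R| = 69.5 − 2.6111 + 0 = 66.89.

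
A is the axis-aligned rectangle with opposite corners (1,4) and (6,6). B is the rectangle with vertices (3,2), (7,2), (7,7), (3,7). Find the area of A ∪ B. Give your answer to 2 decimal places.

24.00

By inclusion–exclusion:
Individual areas: |A| = 10, |B| = 20.
|A∩B|: x∈[3,6], y∈[4,6] → 3·2 = 6.
|A ∪ B| = 30 − 6 = 24.00.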